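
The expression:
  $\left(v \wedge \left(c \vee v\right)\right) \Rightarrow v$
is always true.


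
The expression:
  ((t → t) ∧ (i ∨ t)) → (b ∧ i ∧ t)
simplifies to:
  (b ∨ ¬t) ∧ (i ∨ ¬t) ∧ (t ∨ ¬i)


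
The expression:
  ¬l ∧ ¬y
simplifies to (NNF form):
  ¬l ∧ ¬y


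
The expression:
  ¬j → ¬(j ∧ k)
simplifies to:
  True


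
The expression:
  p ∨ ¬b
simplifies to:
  p ∨ ¬b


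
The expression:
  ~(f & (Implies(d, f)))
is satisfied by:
  {f: False}


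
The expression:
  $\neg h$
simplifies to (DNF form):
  $\neg h$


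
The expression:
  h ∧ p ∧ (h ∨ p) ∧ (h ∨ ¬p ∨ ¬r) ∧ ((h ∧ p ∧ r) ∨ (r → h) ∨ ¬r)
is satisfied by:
  {h: True, p: True}


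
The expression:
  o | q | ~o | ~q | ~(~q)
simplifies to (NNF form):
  True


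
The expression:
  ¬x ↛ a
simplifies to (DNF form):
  a ∨ ¬x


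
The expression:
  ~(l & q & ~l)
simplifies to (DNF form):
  True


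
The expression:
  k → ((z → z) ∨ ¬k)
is always true.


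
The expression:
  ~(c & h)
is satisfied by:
  {h: False, c: False}
  {c: True, h: False}
  {h: True, c: False}


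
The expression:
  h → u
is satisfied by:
  {u: True, h: False}
  {h: False, u: False}
  {h: True, u: True}


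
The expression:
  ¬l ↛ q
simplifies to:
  q ∨ ¬l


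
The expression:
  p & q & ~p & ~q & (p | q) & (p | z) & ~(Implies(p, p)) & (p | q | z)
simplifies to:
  False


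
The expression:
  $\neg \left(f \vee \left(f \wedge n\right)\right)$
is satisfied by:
  {f: False}


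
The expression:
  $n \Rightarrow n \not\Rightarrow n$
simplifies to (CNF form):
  $\neg n$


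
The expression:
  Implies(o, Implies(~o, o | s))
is always true.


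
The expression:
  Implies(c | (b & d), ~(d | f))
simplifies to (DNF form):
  (~b & ~c) | (~c & ~d) | (~d & ~f)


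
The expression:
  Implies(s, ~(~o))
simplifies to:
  o | ~s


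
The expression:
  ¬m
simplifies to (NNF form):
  ¬m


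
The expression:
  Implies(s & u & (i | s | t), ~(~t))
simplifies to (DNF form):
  t | ~s | ~u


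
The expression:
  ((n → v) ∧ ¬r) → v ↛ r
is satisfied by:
  {r: True, n: True, v: True}
  {r: True, n: True, v: False}
  {r: True, v: True, n: False}
  {r: True, v: False, n: False}
  {n: True, v: True, r: False}
  {n: True, v: False, r: False}
  {v: True, n: False, r: False}


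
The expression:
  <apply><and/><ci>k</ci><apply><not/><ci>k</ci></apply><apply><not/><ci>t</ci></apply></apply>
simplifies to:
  <false/>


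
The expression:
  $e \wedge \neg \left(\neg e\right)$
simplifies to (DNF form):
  $e$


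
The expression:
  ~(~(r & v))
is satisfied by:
  {r: True, v: True}


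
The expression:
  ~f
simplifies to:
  ~f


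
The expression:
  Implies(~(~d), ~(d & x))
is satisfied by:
  {d: False, x: False}
  {x: True, d: False}
  {d: True, x: False}


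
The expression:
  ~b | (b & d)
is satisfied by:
  {d: True, b: False}
  {b: False, d: False}
  {b: True, d: True}


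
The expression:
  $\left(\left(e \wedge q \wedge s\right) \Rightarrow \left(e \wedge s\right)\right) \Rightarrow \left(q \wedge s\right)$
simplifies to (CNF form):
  $q \wedge s$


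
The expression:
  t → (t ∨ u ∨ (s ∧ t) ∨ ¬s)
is always true.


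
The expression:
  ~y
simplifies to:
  ~y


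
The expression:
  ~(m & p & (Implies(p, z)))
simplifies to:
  ~m | ~p | ~z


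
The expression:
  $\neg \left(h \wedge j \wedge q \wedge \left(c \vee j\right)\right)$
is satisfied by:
  {h: False, q: False, j: False}
  {j: True, h: False, q: False}
  {q: True, h: False, j: False}
  {j: True, q: True, h: False}
  {h: True, j: False, q: False}
  {j: True, h: True, q: False}
  {q: True, h: True, j: False}


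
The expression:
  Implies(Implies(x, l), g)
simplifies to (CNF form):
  (g | x) & (g | ~l)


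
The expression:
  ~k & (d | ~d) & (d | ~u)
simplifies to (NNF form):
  ~k & (d | ~u)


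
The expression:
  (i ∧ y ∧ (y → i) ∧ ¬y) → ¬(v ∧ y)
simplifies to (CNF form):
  True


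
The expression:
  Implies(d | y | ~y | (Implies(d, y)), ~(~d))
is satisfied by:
  {d: True}


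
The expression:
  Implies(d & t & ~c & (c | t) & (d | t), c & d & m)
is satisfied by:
  {c: True, t: False, d: False}
  {t: False, d: False, c: False}
  {c: True, d: True, t: False}
  {d: True, t: False, c: False}
  {c: True, t: True, d: False}
  {t: True, c: False, d: False}
  {c: True, d: True, t: True}


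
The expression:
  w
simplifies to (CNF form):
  w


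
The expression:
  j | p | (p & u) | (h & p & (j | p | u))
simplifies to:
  j | p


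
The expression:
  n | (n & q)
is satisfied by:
  {n: True}


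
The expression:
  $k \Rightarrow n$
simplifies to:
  $n \vee \neg k$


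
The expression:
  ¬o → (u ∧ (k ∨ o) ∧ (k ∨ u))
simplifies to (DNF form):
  o ∨ (k ∧ u)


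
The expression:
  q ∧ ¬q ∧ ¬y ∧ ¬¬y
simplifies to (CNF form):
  False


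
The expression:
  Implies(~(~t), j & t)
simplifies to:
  j | ~t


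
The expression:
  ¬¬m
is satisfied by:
  {m: True}


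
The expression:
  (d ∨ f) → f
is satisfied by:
  {f: True, d: False}
  {d: False, f: False}
  {d: True, f: True}


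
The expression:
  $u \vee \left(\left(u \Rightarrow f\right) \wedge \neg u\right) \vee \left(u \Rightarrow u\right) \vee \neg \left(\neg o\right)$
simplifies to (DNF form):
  $\text{True}$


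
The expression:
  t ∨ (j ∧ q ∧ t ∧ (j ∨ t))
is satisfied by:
  {t: True}


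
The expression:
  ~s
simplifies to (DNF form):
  ~s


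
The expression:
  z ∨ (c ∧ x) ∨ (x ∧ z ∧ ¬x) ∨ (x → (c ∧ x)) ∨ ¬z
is always true.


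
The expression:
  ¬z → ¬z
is always true.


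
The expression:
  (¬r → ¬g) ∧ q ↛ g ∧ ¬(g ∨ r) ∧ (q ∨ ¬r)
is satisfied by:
  {q: True, g: False, r: False}


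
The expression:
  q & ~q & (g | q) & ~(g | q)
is never true.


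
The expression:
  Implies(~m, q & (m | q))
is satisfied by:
  {q: True, m: True}
  {q: True, m: False}
  {m: True, q: False}


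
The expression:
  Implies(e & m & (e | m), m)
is always true.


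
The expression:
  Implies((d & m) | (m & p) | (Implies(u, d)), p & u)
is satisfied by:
  {p: True, u: True, d: False}
  {u: True, d: False, p: False}
  {d: True, p: True, u: True}


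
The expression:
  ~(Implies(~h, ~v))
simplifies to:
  v & ~h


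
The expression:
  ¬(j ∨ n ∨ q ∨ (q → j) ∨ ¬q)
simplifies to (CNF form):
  False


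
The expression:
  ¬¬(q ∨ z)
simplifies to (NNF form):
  q ∨ z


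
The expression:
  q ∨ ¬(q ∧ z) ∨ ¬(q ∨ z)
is always true.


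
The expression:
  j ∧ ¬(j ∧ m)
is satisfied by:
  {j: True, m: False}


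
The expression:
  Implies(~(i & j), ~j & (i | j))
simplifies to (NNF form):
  i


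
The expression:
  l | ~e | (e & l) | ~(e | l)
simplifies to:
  l | ~e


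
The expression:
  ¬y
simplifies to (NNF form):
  ¬y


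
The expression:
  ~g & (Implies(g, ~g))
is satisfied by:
  {g: False}


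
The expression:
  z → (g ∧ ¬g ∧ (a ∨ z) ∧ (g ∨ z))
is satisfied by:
  {z: False}


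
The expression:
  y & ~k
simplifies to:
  y & ~k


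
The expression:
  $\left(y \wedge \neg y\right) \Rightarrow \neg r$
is always true.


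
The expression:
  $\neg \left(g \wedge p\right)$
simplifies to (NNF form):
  $\neg g \vee \neg p$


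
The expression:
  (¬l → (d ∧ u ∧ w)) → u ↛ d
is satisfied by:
  {l: False, w: False, u: False, d: False}
  {d: True, l: False, w: False, u: False}
  {u: True, l: False, w: False, d: False}
  {d: True, u: True, l: False, w: False}
  {w: True, d: False, l: False, u: False}
  {d: True, w: True, l: False, u: False}
  {u: True, w: True, d: False, l: False}
  {u: True, l: True, d: False, w: False}
  {u: True, l: True, w: True, d: False}


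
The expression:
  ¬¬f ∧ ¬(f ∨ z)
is never true.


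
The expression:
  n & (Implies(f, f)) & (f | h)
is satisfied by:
  {n: True, h: True, f: True}
  {n: True, h: True, f: False}
  {n: True, f: True, h: False}


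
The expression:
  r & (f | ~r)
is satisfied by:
  {r: True, f: True}


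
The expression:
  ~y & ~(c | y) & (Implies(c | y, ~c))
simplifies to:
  ~c & ~y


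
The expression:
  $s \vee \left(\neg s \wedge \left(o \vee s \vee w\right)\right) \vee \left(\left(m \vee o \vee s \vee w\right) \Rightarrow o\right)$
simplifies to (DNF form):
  $o \vee s \vee w \vee \neg m$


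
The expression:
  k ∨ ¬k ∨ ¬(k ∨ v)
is always true.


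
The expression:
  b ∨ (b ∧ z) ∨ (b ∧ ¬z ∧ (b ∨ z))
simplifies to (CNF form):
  b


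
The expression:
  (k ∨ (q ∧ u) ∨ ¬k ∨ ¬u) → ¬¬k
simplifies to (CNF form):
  k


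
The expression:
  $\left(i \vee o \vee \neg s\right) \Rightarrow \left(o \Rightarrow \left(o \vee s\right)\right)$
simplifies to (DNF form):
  $\text{True}$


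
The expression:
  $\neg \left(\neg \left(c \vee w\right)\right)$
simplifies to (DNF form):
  $c \vee w$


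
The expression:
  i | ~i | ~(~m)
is always true.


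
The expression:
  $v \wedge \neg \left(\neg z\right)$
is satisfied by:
  {z: True, v: True}


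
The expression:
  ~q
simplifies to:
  ~q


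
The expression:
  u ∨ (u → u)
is always true.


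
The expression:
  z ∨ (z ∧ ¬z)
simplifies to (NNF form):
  z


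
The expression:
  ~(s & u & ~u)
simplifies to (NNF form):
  True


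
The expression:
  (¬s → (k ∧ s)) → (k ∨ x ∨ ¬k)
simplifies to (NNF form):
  True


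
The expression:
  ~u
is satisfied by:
  {u: False}


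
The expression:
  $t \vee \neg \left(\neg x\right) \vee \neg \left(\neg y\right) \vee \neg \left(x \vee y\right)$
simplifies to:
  $\text{True}$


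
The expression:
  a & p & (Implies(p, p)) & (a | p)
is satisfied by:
  {a: True, p: True}


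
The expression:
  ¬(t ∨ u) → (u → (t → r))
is always true.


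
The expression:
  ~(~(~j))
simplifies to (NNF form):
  ~j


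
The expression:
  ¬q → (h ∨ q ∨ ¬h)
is always true.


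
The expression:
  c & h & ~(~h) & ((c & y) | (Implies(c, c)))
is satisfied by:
  {h: True, c: True}


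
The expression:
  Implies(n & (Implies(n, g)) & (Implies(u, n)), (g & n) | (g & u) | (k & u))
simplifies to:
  True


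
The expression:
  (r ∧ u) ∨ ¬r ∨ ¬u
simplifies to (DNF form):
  True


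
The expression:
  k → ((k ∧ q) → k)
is always true.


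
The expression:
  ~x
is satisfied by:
  {x: False}


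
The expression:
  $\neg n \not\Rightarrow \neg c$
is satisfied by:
  {c: True, n: False}


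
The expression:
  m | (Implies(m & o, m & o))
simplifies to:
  True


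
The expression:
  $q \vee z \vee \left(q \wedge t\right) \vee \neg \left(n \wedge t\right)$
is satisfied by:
  {q: True, z: True, t: False, n: False}
  {q: True, z: False, t: False, n: False}
  {z: True, q: False, t: False, n: False}
  {q: False, z: False, t: False, n: False}
  {n: True, q: True, z: True, t: False}
  {n: True, q: True, z: False, t: False}
  {n: True, z: True, q: False, t: False}
  {n: True, z: False, q: False, t: False}
  {q: True, t: True, z: True, n: False}
  {q: True, t: True, z: False, n: False}
  {t: True, z: True, q: False, n: False}
  {t: True, q: False, z: False, n: False}
  {n: True, t: True, q: True, z: True}
  {n: True, t: True, q: True, z: False}
  {n: True, t: True, z: True, q: False}


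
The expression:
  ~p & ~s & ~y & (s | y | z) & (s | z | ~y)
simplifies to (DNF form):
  z & ~p & ~s & ~y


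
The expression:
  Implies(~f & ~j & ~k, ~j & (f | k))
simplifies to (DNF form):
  f | j | k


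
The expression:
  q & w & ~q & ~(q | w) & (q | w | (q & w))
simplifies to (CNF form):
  False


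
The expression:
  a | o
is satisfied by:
  {a: True, o: True}
  {a: True, o: False}
  {o: True, a: False}


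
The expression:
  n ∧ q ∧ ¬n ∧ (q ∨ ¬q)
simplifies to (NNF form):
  False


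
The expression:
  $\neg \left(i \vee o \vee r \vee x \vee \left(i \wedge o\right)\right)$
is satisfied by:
  {x: False, i: False, r: False, o: False}


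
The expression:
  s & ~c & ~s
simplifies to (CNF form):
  False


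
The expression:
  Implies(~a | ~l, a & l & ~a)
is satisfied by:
  {a: True, l: True}


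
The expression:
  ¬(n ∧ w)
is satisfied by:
  {w: False, n: False}
  {n: True, w: False}
  {w: True, n: False}


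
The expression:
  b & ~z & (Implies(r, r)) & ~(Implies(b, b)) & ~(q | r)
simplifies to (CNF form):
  False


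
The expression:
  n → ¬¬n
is always true.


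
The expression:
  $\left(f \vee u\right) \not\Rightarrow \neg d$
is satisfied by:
  {u: True, f: True, d: True}
  {u: True, d: True, f: False}
  {f: True, d: True, u: False}


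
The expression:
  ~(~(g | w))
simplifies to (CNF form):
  g | w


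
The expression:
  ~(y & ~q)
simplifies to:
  q | ~y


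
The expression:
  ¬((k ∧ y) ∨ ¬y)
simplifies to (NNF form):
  y ∧ ¬k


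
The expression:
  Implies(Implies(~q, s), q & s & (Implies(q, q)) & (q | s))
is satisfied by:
  {s: False, q: False}
  {q: True, s: True}


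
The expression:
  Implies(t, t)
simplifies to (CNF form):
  True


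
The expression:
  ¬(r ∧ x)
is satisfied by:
  {x: False, r: False}
  {r: True, x: False}
  {x: True, r: False}


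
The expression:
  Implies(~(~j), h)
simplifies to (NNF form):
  h | ~j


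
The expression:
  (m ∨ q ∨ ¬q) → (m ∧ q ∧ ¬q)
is never true.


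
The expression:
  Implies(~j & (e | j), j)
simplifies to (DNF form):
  j | ~e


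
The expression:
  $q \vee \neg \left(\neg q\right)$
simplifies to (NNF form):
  $q$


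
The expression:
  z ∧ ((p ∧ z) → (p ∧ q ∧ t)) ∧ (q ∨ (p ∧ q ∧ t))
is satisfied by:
  {z: True, t: True, q: True, p: False}
  {z: True, q: True, p: False, t: False}
  {z: True, t: True, p: True, q: True}


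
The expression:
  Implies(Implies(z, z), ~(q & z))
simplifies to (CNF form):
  ~q | ~z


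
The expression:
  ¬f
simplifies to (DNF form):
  ¬f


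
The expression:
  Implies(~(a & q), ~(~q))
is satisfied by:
  {q: True}


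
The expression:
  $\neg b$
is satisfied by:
  {b: False}


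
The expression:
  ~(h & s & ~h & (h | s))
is always true.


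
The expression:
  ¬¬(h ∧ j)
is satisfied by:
  {h: True, j: True}


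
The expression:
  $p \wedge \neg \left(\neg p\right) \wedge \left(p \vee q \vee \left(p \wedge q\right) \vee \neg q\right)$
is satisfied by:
  {p: True}


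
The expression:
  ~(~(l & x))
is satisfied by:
  {x: True, l: True}


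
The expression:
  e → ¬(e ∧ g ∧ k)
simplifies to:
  ¬e ∨ ¬g ∨ ¬k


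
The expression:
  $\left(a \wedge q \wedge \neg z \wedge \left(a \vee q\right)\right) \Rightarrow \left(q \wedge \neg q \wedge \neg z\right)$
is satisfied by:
  {z: True, q: False, a: False}
  {q: False, a: False, z: False}
  {a: True, z: True, q: False}
  {a: True, q: False, z: False}
  {z: True, q: True, a: False}
  {q: True, z: False, a: False}
  {a: True, q: True, z: True}


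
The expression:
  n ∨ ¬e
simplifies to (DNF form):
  n ∨ ¬e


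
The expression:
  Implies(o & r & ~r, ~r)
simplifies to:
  True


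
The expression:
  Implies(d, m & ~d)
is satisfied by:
  {d: False}


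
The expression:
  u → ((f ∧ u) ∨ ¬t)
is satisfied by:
  {f: True, u: False, t: False}
  {f: False, u: False, t: False}
  {t: True, f: True, u: False}
  {t: True, f: False, u: False}
  {u: True, f: True, t: False}
  {u: True, f: False, t: False}
  {u: True, t: True, f: True}


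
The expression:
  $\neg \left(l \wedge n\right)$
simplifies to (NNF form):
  $\neg l \vee \neg n$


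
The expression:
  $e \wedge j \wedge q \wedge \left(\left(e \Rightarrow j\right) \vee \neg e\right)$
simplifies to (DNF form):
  $e \wedge j \wedge q$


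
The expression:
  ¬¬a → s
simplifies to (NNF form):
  s ∨ ¬a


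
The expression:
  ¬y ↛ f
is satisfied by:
  {f: True, y: False}
  {y: False, f: False}
  {y: True, f: True}


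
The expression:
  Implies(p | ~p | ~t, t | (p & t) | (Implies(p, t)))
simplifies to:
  t | ~p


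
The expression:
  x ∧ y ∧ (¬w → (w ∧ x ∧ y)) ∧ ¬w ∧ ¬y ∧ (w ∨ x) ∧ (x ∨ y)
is never true.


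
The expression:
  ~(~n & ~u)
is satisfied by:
  {n: True, u: True}
  {n: True, u: False}
  {u: True, n: False}


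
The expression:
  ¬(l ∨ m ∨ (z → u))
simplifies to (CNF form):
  z ∧ ¬l ∧ ¬m ∧ ¬u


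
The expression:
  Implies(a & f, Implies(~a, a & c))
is always true.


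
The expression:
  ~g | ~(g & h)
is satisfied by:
  {h: False, g: False}
  {g: True, h: False}
  {h: True, g: False}


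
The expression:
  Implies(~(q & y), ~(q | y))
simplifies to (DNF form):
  (q & y) | (~q & ~y)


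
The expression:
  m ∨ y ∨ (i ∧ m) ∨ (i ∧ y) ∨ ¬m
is always true.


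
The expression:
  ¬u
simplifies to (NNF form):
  ¬u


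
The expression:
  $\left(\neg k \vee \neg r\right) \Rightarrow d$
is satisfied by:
  {r: True, d: True, k: True}
  {r: True, d: True, k: False}
  {d: True, k: True, r: False}
  {d: True, k: False, r: False}
  {r: True, k: True, d: False}


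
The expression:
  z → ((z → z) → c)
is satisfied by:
  {c: True, z: False}
  {z: False, c: False}
  {z: True, c: True}


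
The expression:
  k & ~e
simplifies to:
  k & ~e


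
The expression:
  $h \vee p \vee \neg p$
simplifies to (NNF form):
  $\text{True}$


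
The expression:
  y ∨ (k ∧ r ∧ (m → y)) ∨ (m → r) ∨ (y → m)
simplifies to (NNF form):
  True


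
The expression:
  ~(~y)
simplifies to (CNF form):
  y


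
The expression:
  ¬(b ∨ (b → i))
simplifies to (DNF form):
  False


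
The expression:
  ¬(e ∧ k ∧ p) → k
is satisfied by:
  {k: True}


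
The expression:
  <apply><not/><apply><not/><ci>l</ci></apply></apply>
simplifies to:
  <ci>l</ci>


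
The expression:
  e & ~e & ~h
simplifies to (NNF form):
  False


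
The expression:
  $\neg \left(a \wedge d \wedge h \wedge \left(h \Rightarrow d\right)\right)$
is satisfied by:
  {h: False, d: False, a: False}
  {a: True, h: False, d: False}
  {d: True, h: False, a: False}
  {a: True, d: True, h: False}
  {h: True, a: False, d: False}
  {a: True, h: True, d: False}
  {d: True, h: True, a: False}


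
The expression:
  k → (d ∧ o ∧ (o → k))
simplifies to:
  (d ∧ o) ∨ ¬k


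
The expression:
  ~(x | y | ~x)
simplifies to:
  False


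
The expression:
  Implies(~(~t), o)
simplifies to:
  o | ~t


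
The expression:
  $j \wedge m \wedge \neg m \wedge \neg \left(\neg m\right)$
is never true.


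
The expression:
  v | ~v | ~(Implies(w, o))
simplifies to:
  True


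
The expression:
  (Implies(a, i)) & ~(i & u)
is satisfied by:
  {u: False, a: False, i: False}
  {i: True, u: False, a: False}
  {i: True, a: True, u: False}
  {u: True, a: False, i: False}


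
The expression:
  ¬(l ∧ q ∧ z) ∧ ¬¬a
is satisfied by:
  {a: True, l: False, q: False, z: False}
  {z: True, a: True, l: False, q: False}
  {q: True, a: True, l: False, z: False}
  {z: True, q: True, a: True, l: False}
  {l: True, a: True, z: False, q: False}
  {z: True, l: True, a: True, q: False}
  {q: True, l: True, a: True, z: False}


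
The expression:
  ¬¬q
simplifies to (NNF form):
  q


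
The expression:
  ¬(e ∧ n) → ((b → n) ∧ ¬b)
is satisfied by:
  {e: True, n: True, b: False}
  {e: True, n: False, b: False}
  {n: True, e: False, b: False}
  {e: False, n: False, b: False}
  {b: True, e: True, n: True}


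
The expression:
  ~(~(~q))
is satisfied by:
  {q: False}


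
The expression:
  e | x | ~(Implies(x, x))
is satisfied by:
  {x: True, e: True}
  {x: True, e: False}
  {e: True, x: False}


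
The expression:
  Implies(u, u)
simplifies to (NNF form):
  True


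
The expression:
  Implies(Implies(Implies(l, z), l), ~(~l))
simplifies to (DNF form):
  True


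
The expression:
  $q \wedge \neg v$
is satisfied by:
  {q: True, v: False}


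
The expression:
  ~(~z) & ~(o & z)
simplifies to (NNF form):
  z & ~o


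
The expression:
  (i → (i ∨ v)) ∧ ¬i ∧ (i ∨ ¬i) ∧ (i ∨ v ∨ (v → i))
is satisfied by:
  {i: False}


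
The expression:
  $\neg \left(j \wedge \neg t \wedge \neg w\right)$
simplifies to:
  $t \vee w \vee \neg j$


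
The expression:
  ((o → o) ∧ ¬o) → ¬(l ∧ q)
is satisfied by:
  {o: True, l: False, q: False}
  {l: False, q: False, o: False}
  {o: True, q: True, l: False}
  {q: True, l: False, o: False}
  {o: True, l: True, q: False}
  {l: True, o: False, q: False}
  {o: True, q: True, l: True}


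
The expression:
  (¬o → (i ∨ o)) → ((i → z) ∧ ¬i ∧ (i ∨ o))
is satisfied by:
  {i: False}


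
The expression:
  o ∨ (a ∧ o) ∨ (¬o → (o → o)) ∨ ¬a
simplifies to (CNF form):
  True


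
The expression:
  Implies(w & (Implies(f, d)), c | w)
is always true.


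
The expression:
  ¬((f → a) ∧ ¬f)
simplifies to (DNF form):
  f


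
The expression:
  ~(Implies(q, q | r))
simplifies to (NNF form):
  False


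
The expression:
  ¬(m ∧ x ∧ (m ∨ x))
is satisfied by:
  {m: False, x: False}
  {x: True, m: False}
  {m: True, x: False}


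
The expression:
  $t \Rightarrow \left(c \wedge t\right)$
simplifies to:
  $c \vee \neg t$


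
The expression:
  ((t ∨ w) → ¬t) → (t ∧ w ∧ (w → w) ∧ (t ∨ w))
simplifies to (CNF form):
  t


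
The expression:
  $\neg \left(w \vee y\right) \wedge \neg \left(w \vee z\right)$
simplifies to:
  $\neg w \wedge \neg y \wedge \neg z$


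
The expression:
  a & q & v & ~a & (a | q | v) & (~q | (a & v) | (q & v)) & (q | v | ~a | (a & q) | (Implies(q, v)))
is never true.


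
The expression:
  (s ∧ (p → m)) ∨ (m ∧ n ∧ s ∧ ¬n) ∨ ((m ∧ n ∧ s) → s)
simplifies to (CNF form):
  True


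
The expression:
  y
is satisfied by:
  {y: True}


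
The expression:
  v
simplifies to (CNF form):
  v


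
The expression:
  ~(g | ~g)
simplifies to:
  False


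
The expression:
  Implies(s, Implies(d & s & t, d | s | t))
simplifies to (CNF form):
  True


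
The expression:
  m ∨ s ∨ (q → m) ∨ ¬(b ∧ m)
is always true.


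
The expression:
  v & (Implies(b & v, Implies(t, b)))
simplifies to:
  v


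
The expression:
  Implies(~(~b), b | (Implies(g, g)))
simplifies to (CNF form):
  True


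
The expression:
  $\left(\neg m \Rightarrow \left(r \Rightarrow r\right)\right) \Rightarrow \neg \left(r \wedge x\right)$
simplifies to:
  $\neg r \vee \neg x$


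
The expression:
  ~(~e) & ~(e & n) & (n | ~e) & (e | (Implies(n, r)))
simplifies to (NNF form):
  False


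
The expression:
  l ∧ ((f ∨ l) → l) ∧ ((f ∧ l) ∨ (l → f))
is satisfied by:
  {f: True, l: True}


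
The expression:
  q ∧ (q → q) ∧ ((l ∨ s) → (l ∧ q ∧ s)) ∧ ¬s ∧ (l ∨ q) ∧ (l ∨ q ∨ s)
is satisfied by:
  {q: True, l: False, s: False}


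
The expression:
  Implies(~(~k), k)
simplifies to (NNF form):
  True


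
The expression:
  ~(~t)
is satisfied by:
  {t: True}


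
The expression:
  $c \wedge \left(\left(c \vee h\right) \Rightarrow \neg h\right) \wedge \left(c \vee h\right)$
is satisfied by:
  {c: True, h: False}


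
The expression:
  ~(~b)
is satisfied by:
  {b: True}


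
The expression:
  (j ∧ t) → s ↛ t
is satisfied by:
  {t: False, j: False}
  {j: True, t: False}
  {t: True, j: False}


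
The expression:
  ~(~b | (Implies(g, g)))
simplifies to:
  False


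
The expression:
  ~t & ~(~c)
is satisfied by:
  {c: True, t: False}


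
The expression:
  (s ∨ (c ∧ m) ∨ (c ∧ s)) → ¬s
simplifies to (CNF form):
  ¬s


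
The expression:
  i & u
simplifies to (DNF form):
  i & u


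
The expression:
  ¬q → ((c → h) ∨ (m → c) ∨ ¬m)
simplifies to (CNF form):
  True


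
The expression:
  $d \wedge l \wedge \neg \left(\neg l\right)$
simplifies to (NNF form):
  $d \wedge l$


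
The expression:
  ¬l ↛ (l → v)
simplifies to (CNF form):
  False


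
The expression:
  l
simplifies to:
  l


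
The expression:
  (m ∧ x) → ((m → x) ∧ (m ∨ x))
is always true.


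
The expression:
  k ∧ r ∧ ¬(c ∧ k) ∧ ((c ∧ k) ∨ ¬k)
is never true.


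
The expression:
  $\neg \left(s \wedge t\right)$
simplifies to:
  $\neg s \vee \neg t$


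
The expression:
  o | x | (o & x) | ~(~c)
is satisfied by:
  {x: True, o: True, c: True}
  {x: True, o: True, c: False}
  {x: True, c: True, o: False}
  {x: True, c: False, o: False}
  {o: True, c: True, x: False}
  {o: True, c: False, x: False}
  {c: True, o: False, x: False}


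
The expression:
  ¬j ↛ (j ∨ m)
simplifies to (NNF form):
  ¬j ∧ ¬m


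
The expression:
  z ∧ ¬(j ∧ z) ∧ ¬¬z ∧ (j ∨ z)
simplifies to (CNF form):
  z ∧ ¬j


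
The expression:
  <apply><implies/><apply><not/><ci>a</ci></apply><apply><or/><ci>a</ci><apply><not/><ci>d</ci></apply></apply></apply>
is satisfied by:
  {a: True, d: False}
  {d: False, a: False}
  {d: True, a: True}


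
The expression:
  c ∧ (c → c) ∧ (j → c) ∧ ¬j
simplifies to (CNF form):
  c ∧ ¬j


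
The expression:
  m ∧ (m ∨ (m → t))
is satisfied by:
  {m: True}


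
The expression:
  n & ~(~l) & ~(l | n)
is never true.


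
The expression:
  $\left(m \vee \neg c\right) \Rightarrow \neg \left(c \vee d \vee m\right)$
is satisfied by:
  {c: True, m: False, d: False}
  {c: False, m: False, d: False}
  {d: True, c: True, m: False}


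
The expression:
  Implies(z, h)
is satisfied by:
  {h: True, z: False}
  {z: False, h: False}
  {z: True, h: True}


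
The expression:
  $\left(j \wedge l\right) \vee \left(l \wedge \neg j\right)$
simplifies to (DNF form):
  $l$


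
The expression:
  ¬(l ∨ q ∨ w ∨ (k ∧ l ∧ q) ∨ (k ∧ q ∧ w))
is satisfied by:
  {q: False, w: False, l: False}


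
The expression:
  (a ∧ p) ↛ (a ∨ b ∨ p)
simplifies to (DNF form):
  False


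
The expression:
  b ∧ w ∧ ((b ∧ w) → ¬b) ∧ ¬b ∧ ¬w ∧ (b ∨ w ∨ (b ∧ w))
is never true.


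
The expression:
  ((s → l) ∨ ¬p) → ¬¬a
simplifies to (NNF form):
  a ∨ (p ∧ s ∧ ¬l)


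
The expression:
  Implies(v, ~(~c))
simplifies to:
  c | ~v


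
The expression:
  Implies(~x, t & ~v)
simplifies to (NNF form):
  x | (t & ~v)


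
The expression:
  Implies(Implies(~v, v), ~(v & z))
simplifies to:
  ~v | ~z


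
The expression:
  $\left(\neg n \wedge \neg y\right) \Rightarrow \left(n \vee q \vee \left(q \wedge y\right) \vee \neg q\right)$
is always true.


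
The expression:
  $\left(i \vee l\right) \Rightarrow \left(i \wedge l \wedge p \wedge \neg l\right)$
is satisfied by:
  {i: False, l: False}


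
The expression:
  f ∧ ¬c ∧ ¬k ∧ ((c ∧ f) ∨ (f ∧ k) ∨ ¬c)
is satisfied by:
  {f: True, k: False, c: False}


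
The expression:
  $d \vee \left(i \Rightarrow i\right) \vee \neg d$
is always true.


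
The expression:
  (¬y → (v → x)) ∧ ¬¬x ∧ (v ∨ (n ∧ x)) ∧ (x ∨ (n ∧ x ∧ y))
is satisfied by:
  {n: True, v: True, x: True}
  {n: True, x: True, v: False}
  {v: True, x: True, n: False}


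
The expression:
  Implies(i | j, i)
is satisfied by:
  {i: True, j: False}
  {j: False, i: False}
  {j: True, i: True}


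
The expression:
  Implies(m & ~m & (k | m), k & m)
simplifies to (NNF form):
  True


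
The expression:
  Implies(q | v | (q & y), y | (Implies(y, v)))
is always true.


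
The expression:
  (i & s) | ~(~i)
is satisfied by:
  {i: True}


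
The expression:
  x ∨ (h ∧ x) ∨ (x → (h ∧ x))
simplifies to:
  True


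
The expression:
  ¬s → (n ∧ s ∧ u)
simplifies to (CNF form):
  s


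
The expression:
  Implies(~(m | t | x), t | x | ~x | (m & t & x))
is always true.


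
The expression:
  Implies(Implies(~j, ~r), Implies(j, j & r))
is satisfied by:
  {r: True, j: False}
  {j: False, r: False}
  {j: True, r: True}


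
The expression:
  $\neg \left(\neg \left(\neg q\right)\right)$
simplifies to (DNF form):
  $\neg q$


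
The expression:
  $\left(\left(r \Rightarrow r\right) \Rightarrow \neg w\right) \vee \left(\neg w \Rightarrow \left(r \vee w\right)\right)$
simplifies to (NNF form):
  $\text{True}$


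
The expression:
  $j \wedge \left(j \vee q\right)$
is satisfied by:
  {j: True}


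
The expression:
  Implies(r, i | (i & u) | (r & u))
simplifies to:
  i | u | ~r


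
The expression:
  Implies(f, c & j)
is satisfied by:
  {j: True, c: True, f: False}
  {j: True, c: False, f: False}
  {c: True, j: False, f: False}
  {j: False, c: False, f: False}
  {f: True, j: True, c: True}


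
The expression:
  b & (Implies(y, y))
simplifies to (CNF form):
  b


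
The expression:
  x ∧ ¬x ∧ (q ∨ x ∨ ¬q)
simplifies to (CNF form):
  False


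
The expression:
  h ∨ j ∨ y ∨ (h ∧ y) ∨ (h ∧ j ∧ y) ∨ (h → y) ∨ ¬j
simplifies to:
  True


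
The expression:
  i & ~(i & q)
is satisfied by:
  {i: True, q: False}


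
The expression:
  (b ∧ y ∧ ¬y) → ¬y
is always true.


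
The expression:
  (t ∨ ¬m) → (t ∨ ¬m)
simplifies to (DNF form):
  True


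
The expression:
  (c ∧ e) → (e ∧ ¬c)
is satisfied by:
  {c: False, e: False}
  {e: True, c: False}
  {c: True, e: False}


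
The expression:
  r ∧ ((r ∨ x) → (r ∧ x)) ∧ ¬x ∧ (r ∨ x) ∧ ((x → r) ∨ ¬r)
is never true.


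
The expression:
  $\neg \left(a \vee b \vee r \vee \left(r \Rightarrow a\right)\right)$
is never true.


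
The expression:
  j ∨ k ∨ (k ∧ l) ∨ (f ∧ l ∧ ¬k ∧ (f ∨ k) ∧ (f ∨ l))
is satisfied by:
  {k: True, l: True, j: True, f: True}
  {k: True, l: True, j: True, f: False}
  {k: True, j: True, f: True, l: False}
  {k: True, j: True, f: False, l: False}
  {k: True, l: True, f: True, j: False}
  {k: True, l: True, f: False, j: False}
  {k: True, f: True, j: False, l: False}
  {k: True, f: False, j: False, l: False}
  {l: True, j: True, f: True, k: False}
  {l: True, j: True, f: False, k: False}
  {j: True, f: True, k: False, l: False}
  {j: True, k: False, f: False, l: False}
  {l: True, f: True, k: False, j: False}


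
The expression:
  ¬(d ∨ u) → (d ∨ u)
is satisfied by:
  {d: True, u: True}
  {d: True, u: False}
  {u: True, d: False}


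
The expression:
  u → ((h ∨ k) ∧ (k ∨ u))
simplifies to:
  h ∨ k ∨ ¬u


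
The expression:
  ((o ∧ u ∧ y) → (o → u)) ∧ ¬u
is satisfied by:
  {u: False}


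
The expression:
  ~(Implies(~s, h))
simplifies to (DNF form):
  ~h & ~s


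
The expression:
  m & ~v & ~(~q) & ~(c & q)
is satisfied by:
  {m: True, q: True, v: False, c: False}


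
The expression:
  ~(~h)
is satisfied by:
  {h: True}


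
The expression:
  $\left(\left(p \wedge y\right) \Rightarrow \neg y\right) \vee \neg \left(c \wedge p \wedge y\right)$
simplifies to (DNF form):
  $\neg c \vee \neg p \vee \neg y$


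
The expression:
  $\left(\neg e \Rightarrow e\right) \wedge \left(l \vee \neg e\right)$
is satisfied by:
  {e: True, l: True}


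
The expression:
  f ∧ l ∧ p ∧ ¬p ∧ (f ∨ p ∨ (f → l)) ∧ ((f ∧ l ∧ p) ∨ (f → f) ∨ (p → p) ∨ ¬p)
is never true.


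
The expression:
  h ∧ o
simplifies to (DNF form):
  h ∧ o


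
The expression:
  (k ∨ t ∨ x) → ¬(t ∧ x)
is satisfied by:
  {t: False, x: False}
  {x: True, t: False}
  {t: True, x: False}


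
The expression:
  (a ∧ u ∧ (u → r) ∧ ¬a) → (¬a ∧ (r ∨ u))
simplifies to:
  True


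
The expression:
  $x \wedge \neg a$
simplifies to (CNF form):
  $x \wedge \neg a$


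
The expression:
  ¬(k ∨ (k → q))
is never true.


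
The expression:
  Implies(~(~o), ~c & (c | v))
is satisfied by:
  {v: True, o: False, c: False}
  {v: False, o: False, c: False}
  {c: True, v: True, o: False}
  {c: True, v: False, o: False}
  {o: True, v: True, c: False}


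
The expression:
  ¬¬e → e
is always true.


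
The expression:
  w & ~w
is never true.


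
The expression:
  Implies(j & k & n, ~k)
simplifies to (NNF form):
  ~j | ~k | ~n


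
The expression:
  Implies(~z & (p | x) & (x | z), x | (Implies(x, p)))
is always true.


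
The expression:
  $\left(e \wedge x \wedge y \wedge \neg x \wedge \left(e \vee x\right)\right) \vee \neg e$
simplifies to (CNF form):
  $\neg e$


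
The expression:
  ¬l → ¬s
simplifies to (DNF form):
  l ∨ ¬s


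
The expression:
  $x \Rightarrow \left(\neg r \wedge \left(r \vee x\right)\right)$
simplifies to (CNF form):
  $\neg r \vee \neg x$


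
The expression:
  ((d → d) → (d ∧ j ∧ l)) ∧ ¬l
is never true.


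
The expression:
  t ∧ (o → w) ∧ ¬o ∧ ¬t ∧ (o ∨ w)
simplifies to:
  False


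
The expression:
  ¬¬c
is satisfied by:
  {c: True}


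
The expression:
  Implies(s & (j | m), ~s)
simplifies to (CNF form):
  (~j | ~s) & (~m | ~s)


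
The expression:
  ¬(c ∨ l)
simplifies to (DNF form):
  ¬c ∧ ¬l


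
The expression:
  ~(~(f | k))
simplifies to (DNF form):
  f | k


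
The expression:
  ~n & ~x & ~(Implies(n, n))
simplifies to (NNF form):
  False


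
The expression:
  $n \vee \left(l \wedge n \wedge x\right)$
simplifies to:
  $n$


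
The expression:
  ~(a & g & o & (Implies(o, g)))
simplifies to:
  ~a | ~g | ~o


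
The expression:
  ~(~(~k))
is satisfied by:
  {k: False}


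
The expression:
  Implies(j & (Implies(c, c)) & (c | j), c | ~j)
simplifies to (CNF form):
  c | ~j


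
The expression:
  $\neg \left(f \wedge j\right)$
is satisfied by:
  {j: False, f: False}
  {f: True, j: False}
  {j: True, f: False}


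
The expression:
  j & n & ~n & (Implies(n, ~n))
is never true.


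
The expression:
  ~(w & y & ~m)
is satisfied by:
  {m: True, w: False, y: False}
  {w: False, y: False, m: False}
  {y: True, m: True, w: False}
  {y: True, w: False, m: False}
  {m: True, w: True, y: False}
  {w: True, m: False, y: False}
  {y: True, w: True, m: True}


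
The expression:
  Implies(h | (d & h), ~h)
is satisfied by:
  {h: False}


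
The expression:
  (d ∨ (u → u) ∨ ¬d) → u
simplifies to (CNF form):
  u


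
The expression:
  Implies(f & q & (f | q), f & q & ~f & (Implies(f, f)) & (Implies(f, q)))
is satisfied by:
  {q: False, f: False}
  {f: True, q: False}
  {q: True, f: False}


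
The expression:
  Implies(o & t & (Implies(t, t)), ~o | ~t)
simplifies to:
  ~o | ~t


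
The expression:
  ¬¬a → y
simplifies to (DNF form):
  y ∨ ¬a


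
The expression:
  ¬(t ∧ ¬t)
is always true.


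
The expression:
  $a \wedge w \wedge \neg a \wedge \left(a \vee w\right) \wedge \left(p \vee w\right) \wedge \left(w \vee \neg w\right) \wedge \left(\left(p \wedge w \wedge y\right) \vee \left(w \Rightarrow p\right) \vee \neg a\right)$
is never true.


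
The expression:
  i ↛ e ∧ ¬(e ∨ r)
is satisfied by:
  {i: True, e: False, r: False}


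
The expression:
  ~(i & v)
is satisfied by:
  {v: False, i: False}
  {i: True, v: False}
  {v: True, i: False}


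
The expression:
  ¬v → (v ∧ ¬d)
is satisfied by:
  {v: True}


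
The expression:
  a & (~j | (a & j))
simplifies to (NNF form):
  a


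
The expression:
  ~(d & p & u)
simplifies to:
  ~d | ~p | ~u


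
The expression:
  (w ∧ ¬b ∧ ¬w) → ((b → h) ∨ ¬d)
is always true.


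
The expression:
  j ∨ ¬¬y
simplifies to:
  j ∨ y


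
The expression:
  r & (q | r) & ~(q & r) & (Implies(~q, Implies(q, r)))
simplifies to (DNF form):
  r & ~q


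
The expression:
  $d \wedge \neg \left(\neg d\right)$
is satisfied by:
  {d: True}


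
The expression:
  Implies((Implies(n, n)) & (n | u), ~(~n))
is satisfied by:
  {n: True, u: False}
  {u: False, n: False}
  {u: True, n: True}


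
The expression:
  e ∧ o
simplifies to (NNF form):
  e ∧ o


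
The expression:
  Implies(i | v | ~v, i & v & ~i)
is never true.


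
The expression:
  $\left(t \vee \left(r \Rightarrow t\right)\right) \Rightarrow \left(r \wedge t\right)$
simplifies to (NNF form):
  $r$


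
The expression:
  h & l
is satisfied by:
  {h: True, l: True}


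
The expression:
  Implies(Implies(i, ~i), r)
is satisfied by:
  {i: True, r: True}
  {i: True, r: False}
  {r: True, i: False}


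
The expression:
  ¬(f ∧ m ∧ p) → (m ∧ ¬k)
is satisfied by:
  {m: True, f: True, p: True, k: False}
  {m: True, f: True, p: False, k: False}
  {m: True, p: True, f: False, k: False}
  {m: True, p: False, f: False, k: False}
  {m: True, k: True, f: True, p: True}


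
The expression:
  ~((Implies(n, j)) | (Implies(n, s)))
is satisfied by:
  {n: True, j: False, s: False}


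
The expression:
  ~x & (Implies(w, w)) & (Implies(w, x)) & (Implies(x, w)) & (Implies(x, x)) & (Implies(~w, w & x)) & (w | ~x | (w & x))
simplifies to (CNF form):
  False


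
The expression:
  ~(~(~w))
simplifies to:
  ~w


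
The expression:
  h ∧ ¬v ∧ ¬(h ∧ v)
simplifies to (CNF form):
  h ∧ ¬v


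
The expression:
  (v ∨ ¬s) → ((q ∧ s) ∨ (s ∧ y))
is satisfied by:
  {s: True, y: True, q: True, v: False}
  {s: True, y: True, v: False, q: False}
  {s: True, q: True, v: False, y: False}
  {s: True, v: False, q: False, y: False}
  {s: True, y: True, v: True, q: True}
  {s: True, y: True, v: True, q: False}
  {s: True, v: True, q: True, y: False}


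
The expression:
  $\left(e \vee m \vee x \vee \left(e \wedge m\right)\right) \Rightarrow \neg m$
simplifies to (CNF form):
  $\neg m$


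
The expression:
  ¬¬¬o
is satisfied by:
  {o: False}


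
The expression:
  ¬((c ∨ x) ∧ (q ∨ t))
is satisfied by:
  {q: False, c: False, t: False, x: False}
  {x: True, q: False, c: False, t: False}
  {t: True, q: False, c: False, x: False}
  {c: True, x: False, q: False, t: False}
  {x: True, c: True, q: False, t: False}
  {q: True, x: False, c: False, t: False}
  {t: True, q: True, x: False, c: False}
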